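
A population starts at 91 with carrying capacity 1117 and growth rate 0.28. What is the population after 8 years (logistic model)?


(K - N0)/N0 = (1117 - 91)/91 = 1026/91 = 11.2747
r*t = 0.28 * 8 = 2.24; exp(-2.24) = 0.106459
11.2747 * 0.106459 = 1.20029
1 + 1.20029 = 2.20029
N = 1117 / 2.20029 = 507.660 ≈ 508

508


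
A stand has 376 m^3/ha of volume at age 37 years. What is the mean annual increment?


MAI = 376 / 37 = 10.1622 ≈ 10.16 m^3/ha/yr

10.16 m^3/ha/yr


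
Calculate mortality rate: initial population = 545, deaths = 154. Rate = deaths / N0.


Mortality rate = 154 / 545 = 0.282569 ≈ 0.2826

0.2826


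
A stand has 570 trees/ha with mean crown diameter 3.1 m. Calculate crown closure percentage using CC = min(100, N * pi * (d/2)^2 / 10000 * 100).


(d/2)^2 = (3.1/2)^2 = 1.55^2 = 2.4025
Crown area = 3.141593 * 2.4025 = 7.54768 m^2
N * area / 10000 * 100 = 570 * 7.54768 / 10000 * 100 = 43.0218
CC = min(100, 43.0218) = 43.0218 ≈ 43.0%

43.0%


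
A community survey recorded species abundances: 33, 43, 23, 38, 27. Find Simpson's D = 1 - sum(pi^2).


Total N = 33 + 43 + 23 + 38 + 27 = 164
Per-species terms:
  p = 33/164 = 0.201220; p^2 = 0.201220^2 = 0.040489
  p = 43/164 = 0.262195; p^2 = 0.262195^2 = 0.068746
  p = 23/164 = 0.140244; p^2 = 0.140244^2 = 0.019668
  p = 38/164 = 0.231707; p^2 = 0.231707^2 = 0.053688
  p = 27/164 = 0.164634; p^2 = 0.164634^2 = 0.027104
sum(p^2) = 0.040489 + 0.068746 + 0.019668 + 0.053688 + 0.027104 = 0.209695
D = 1 - 0.209695 = 0.790305 ≈ 0.7903

0.7903


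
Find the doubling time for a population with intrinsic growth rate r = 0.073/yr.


td = ln(2) / 0.073 = 0.693147 / 0.073 = 9.49516 ≈ 9.5 years

9.5 years


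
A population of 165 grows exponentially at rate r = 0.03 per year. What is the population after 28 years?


r*t = 0.03 * 28 = 0.84
exp(0.84) = 2.31637
N = 165 * 2.31637 = 382.201 ≈ 382

382


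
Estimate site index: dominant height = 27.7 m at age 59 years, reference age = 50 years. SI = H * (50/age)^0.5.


50/59 = 0.847458
(0.847458)^0.5 = 0.920575
SI = 27.7 * 0.920575 = 25.4999 ≈ 25.5 m

25.5 m


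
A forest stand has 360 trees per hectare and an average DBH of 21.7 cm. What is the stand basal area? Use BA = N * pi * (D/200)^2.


(D/200)^2 = (21.7/200)^2 = 0.1085^2 = 0.01177225
Individual BA = 3.141593 * 0.01177225 = 0.0369836 m^2
Stand BA = 360 * 0.0369836 = 13.3141 ≈ 13.31 m^2/ha

13.31 m^2/ha


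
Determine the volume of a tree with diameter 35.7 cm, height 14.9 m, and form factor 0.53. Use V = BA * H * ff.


(D/200)^2 = (35.7/200)^2 = 0.1785^2 = 0.03186225
BA = 3.141593 * 0.03186225 = 0.100098 m^2
V = 0.100098 * 14.9 * 0.53 = 0.790474 ≈ 0.790 m^3

0.790 m^3


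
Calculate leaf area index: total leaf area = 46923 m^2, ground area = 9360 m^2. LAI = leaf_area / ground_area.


LAI = 46923 / 9360 = 5.0131 ≈ 5.01

5.01


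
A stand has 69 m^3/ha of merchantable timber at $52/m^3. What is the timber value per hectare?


Value = 69 * 52 = $3588/ha

$3588/ha


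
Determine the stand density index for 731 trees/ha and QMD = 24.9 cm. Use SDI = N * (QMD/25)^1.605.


QMD/25 = 24.9/25 = 0.996
(0.996)^1.605 = exp(1.605 * ln(0.996)) = exp(1.605 * (-0.00400802)) = exp(-0.00643287) = 0.993588
SDI = 731 * 0.993588 = 726.313 ≈ 726

726


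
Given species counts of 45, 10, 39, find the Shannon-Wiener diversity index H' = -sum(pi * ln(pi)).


Total N = 45 + 10 + 39 = 94
Per-species terms:
  p = 45/94 = 0.478723; ln(p) = -0.736633; p*ln(p) = 0.478723 * (-0.736633) = -0.352643
  p = 10/94 = 0.106383; ln(p) = -2.240709; p*ln(p) = 0.106383 * (-2.240709) = -0.238373
  p = 39/94 = 0.414894; ln(p) = -0.879732; p*ln(p) = 0.414894 * (-0.879732) = -0.364996
sum(p*ln(p)) = (-0.352643) + (-0.238373) + (-0.364996) = -0.956012
H' = -(-0.956012) = 0.956012 ≈ 0.9560

0.9560


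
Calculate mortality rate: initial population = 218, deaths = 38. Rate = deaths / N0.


Mortality rate = 38 / 218 = 0.174312 ≈ 0.1743

0.1743


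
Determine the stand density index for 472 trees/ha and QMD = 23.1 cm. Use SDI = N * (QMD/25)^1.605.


QMD/25 = 23.1/25 = 0.924
(0.924)^1.605 = exp(1.605 * ln(0.924)) = exp(1.605 * (-0.0790432)) = exp(-0.126864) = 0.880853
SDI = 472 * 0.880853 = 415.763 ≈ 416

416


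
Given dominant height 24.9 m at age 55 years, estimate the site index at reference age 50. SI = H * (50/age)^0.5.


50/55 = 0.909091
(0.909091)^0.5 = 0.953463
SI = 24.9 * 0.953463 = 23.7412 ≈ 23.7 m

23.7 m


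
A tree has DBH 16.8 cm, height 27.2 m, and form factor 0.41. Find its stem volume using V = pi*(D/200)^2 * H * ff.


(D/200)^2 = (16.8/200)^2 = 0.084^2 = 0.007056
BA = 3.141593 * 0.007056 = 0.0221671 m^2
V = 0.0221671 * 27.2 * 0.41 = 0.247207 ≈ 0.247 m^3

0.247 m^3


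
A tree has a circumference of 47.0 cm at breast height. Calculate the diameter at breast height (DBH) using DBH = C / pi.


DBH = C / pi = 47.0 / 3.141593 = 14.9606 ≈ 14.96 cm

14.96 cm


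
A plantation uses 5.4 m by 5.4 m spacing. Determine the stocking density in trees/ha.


N = 10000 / 5.4^2 = 10000 / 29.16 = 342.936 ≈ 343 trees/ha

343 trees/ha


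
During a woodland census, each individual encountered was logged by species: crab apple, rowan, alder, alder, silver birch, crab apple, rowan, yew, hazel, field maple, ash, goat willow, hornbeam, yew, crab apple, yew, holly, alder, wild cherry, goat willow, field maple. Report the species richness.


Total individuals logged = 21
Distinct species (count of individuals): crab apple (3), rowan (2), alder (3), silver birch (1), yew (3), hazel (1), field maple (2), ash (1), goat willow (2), hornbeam (1), holly (1), wild cherry (1)
Species richness = number of distinct species = 12

12


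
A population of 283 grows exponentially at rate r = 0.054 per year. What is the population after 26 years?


r*t = 0.054 * 26 = 1.404
exp(1.404) = 4.07145
N = 283 * 4.07145 = 1152.22 ≈ 1152

1152


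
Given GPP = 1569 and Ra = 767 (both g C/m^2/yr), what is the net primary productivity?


NPP = GPP - Ra = 1569 - 767 = 802 g C/m^2/yr

802 g C/m^2/yr


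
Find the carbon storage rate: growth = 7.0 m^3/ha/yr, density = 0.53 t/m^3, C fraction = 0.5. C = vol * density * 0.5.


C = 7.0 * 0.53 * 0.5 = 1.855 ≈ 1.86 t C/ha/yr

1.86 t C/ha/yr


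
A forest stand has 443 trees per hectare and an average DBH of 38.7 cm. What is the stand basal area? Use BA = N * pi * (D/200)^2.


(D/200)^2 = (38.7/200)^2 = 0.1935^2 = 0.03744225
Individual BA = 3.141593 * 0.03744225 = 0.117628 m^2
Stand BA = 443 * 0.117628 = 52.1092 ≈ 52.11 m^2/ha

52.11 m^2/ha


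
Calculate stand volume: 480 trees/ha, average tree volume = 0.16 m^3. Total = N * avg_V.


V_stand = 480 * 0.16 = 76.8 m^3/ha

76.8 m^3/ha


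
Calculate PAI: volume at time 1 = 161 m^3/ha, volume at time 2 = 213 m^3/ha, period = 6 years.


PAI = (V2 - V1) / period = (213 - 161) / 6 = 52 / 6 = 8.6667 ≈ 8.67 m^3/ha/yr

8.67 m^3/ha/yr


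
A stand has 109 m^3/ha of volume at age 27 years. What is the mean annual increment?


MAI = 109 / 27 = 4.0370 ≈ 4.04 m^3/ha/yr

4.04 m^3/ha/yr


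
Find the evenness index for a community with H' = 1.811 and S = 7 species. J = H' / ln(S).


ln(7) = 1.94591
J = H' / ln(S) = 1.811 / 1.94591 = 0.930670 ≈ 0.9307

0.9307


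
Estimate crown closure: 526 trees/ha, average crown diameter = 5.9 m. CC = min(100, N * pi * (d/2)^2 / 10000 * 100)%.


(d/2)^2 = (5.9/2)^2 = 2.95^2 = 8.7025
Crown area = 3.141593 * 8.7025 = 27.3397 m^2
N * area / 10000 * 100 = 526 * 27.3397 / 10000 * 100 = 143.807
CC = min(100, 143.807) = 100%

100%


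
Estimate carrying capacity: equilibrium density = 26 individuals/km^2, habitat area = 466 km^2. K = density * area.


K = 26 * 466 = 12116 individuals

12116 individuals


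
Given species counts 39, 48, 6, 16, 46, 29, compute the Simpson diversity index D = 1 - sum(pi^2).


Total N = 39 + 48 + 6 + 16 + 46 + 29 = 184
Per-species terms:
  p = 39/184 = 0.211957; p^2 = 0.211957^2 = 0.044926
  p = 48/184 = 0.260870; p^2 = 0.260870^2 = 0.068053
  p = 6/184 = 0.032609; p^2 = 0.032609^2 = 0.001063
  p = 16/184 = 0.086957; p^2 = 0.086957^2 = 0.007562
  p = 46/184 = 0.250000; p^2 = 0.250000^2 = 0.062500
  p = 29/184 = 0.157609; p^2 = 0.157609^2 = 0.024841
sum(p^2) = 0.044926 + 0.068053 + 0.001063 + 0.007562 + 0.062500 + 0.024841 = 0.208945
D = 1 - 0.208945 = 0.791055 ≈ 0.7911

0.7911


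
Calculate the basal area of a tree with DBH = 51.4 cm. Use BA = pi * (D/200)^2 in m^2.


D/200 = 51.4/200 = 0.257 m
(D/200)^2 = 0.257^2 = 0.066049
BA = 3.141593 * 0.066049 = 0.207499 ≈ 0.2075 m^2

0.2075 m^2


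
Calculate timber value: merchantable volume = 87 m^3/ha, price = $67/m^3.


Value = 87 * 67 = $5829/ha

$5829/ha


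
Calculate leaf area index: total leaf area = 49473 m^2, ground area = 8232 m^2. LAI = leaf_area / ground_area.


LAI = 49473 / 8232 = 6.0098 ≈ 6.01

6.01


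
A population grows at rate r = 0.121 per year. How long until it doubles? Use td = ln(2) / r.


td = ln(2) / 0.121 = 0.693147 / 0.121 = 5.72849 ≈ 5.7 years

5.7 years


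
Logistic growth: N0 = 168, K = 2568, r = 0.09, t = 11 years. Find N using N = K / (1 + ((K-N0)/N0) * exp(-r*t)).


(K - N0)/N0 = (2568 - 168)/168 = 2400/168 = 14.2857
r*t = 0.09 * 11 = 0.99; exp(-0.99) = 0.371577
14.2857 * 0.371577 = 5.30824
1 + 5.30824 = 6.30824
N = 2568 / 6.30824 = 407.087 ≈ 407

407


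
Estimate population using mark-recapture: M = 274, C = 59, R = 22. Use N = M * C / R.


N = M * C / R = 274 * 59 / 22 = 16166 / 22 = 734.82 ≈ 735

735 individuals


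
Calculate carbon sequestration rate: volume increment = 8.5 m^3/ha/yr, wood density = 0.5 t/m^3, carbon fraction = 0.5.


C = 8.5 * 0.5 * 0.5 = 2.125 ≈ 2.13 t C/ha/yr

2.13 t C/ha/yr


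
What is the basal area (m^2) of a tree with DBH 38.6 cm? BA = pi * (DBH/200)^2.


D/200 = 38.6/200 = 0.193 m
(D/200)^2 = 0.193^2 = 0.037249
BA = 3.141593 * 0.037249 = 0.117021 ≈ 0.1170 m^2

0.1170 m^2


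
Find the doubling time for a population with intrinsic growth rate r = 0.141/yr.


td = ln(2) / 0.141 = 0.693147 / 0.141 = 4.91594 ≈ 4.9 years

4.9 years


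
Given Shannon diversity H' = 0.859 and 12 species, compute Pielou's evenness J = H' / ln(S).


ln(12) = 2.48491
J = H' / ln(S) = 0.859 / 2.48491 = 0.345687 ≈ 0.3457

0.3457


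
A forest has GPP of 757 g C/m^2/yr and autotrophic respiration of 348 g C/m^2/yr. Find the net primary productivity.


NPP = GPP - Ra = 757 - 348 = 409 g C/m^2/yr

409 g C/m^2/yr


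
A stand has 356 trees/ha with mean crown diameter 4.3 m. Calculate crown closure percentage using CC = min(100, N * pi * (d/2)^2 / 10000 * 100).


(d/2)^2 = (4.3/2)^2 = 2.15^2 = 4.6225
Crown area = 3.141593 * 4.6225 = 14.5220 m^2
N * area / 10000 * 100 = 356 * 14.5220 / 10000 * 100 = 51.6983
CC = min(100, 51.6983) = 51.6983 ≈ 51.7%

51.7%


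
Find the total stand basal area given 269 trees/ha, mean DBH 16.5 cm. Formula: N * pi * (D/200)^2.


(D/200)^2 = (16.5/200)^2 = 0.0825^2 = 0.00680625
Individual BA = 3.141593 * 0.00680625 = 0.0213825 m^2
Stand BA = 269 * 0.0213825 = 5.75189 ≈ 5.75 m^2/ha

5.75 m^2/ha


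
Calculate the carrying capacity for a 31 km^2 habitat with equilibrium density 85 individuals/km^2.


K = 85 * 31 = 2635 individuals

2635 individuals


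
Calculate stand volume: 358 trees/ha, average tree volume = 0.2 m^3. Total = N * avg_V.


V_stand = 358 * 0.2 = 71.6 m^3/ha

71.6 m^3/ha


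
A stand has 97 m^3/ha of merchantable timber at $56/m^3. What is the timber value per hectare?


Value = 97 * 56 = $5432/ha

$5432/ha


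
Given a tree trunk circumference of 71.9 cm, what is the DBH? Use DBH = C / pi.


DBH = C / pi = 71.9 / 3.141593 = 22.8865 ≈ 22.89 cm

22.89 cm


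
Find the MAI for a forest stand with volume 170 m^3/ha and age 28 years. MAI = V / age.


MAI = 170 / 28 = 6.0714 ≈ 6.07 m^3/ha/yr

6.07 m^3/ha/yr


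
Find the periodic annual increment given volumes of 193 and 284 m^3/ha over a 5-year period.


PAI = (V2 - V1) / period = (284 - 193) / 5 = 91 / 5 = 18.20 m^3/ha/yr

18.20 m^3/ha/yr


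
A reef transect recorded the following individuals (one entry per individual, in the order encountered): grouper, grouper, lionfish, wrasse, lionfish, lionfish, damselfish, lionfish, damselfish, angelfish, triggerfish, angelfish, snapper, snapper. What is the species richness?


Total individuals logged = 14
Distinct species (count of individuals): grouper (2), lionfish (4), wrasse (1), damselfish (2), angelfish (2), triggerfish (1), snapper (2)
Species richness = number of distinct species = 7

7


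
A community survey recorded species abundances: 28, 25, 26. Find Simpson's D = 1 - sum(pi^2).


Total N = 28 + 25 + 26 = 79
Per-species terms:
  p = 28/79 = 0.354430; p^2 = 0.354430^2 = 0.125621
  p = 25/79 = 0.316456; p^2 = 0.316456^2 = 0.100144
  p = 26/79 = 0.329114; p^2 = 0.329114^2 = 0.108316
sum(p^2) = 0.125621 + 0.100144 + 0.108316 = 0.334081
D = 1 - 0.334081 = 0.665919 ≈ 0.6659

0.6659


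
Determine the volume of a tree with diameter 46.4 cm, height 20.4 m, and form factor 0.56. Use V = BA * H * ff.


(D/200)^2 = (46.4/200)^2 = 0.232^2 = 0.053824
BA = 3.141593 * 0.053824 = 0.169093 m^2
V = 0.169093 * 20.4 * 0.56 = 1.93172 ≈ 1.932 m^3

1.932 m^3


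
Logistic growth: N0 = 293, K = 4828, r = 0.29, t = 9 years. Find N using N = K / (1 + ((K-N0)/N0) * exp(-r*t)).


(K - N0)/N0 = (4828 - 293)/293 = 4535/293 = 15.4778
r*t = 0.29 * 9 = 2.61; exp(-2.61) = 0.0735345
15.4778 * 0.0735345 = 1.13815
1 + 1.13815 = 2.13815
N = 4828 / 2.13815 = 2258.03 ≈ 2258

2258


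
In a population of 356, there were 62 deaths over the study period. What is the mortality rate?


Mortality rate = 62 / 356 = 0.174157 ≈ 0.1742

0.1742


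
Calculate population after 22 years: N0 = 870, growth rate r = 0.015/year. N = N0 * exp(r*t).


r*t = 0.015 * 22 = 0.33
exp(0.33) = 1.39097
N = 870 * 1.39097 = 1210.14 ≈ 1210

1210


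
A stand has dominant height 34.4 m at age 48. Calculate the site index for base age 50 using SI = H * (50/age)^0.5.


50/48 = 1.04167
(1.04167)^0.5 = 1.02062
SI = 34.4 * 1.02062 = 35.1093 ≈ 35.1 m

35.1 m


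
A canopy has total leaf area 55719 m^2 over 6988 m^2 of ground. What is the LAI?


LAI = 55719 / 6988 = 7.9735 ≈ 7.97

7.97


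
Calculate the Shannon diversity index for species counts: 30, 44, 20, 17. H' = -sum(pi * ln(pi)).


Total N = 30 + 44 + 20 + 17 = 111
Per-species terms:
  p = 30/111 = 0.270270; ln(p) = -1.308334; p*ln(p) = 0.270270 * (-1.308334) = -0.353603
  p = 44/111 = 0.396396; ln(p) = -0.925342; p*ln(p) = 0.396396 * (-0.925342) = -0.366802
  p = 20/111 = 0.180180; ln(p) = -1.713799; p*ln(p) = 0.180180 * (-1.713799) = -0.308792
  p = 17/111 = 0.153153; ln(p) = -1.876318; p*ln(p) = 0.153153 * (-1.876318) = -0.287364
sum(p*ln(p)) = (-0.353603) + (-0.366802) + (-0.308792) + (-0.287364) = -1.316561
H' = -(-1.316561) = 1.316561 ≈ 1.3166

1.3166


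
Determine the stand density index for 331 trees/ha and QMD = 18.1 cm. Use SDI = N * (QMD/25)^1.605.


QMD/25 = 18.1/25 = 0.724
(0.724)^1.605 = exp(1.605 * ln(0.724)) = exp(1.605 * (-0.322964)) = exp(-0.518357) = 0.595498
SDI = 331 * 0.595498 = 197.110 ≈ 197

197


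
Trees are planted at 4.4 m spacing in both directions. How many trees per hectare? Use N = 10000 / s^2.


N = 10000 / 4.4^2 = 10000 / 19.36 = 516.529 ≈ 517 trees/ha

517 trees/ha


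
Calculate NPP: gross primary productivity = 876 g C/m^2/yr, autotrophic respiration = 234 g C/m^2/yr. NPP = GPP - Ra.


NPP = GPP - Ra = 876 - 234 = 642 g C/m^2/yr

642 g C/m^2/yr


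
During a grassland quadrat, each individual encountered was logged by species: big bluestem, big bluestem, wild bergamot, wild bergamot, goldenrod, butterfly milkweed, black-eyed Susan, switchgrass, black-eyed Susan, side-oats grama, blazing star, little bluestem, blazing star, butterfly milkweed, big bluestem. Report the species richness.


Total individuals logged = 15
Distinct species (count of individuals): big bluestem (3), wild bergamot (2), goldenrod (1), butterfly milkweed (2), black-eyed Susan (2), switchgrass (1), side-oats grama (1), blazing star (2), little bluestem (1)
Species richness = number of distinct species = 9

9


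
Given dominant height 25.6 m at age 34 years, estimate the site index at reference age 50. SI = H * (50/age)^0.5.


50/34 = 1.47059
(1.47059)^0.5 = 1.21268
SI = 25.6 * 1.21268 = 31.0446 ≈ 31.0 m

31.0 m


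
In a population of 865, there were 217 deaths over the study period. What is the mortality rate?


Mortality rate = 217 / 865 = 0.250867 ≈ 0.2509

0.2509


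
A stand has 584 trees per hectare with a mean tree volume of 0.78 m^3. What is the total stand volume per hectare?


V_stand = 584 * 0.78 = 455.52 ≈ 455.5 m^3/ha

455.5 m^3/ha


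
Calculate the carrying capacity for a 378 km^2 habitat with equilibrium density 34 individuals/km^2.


K = 34 * 378 = 12852 individuals

12852 individuals


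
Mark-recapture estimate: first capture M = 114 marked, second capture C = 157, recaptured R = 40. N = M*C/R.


N = M * C / R = 114 * 157 / 40 = 17898 / 40 = 447.45 ≈ 447

447 individuals


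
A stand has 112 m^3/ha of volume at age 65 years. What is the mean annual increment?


MAI = 112 / 65 = 1.7231 ≈ 1.72 m^3/ha/yr

1.72 m^3/ha/yr


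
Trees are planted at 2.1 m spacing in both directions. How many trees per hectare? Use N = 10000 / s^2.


N = 10000 / 2.1^2 = 10000 / 4.41 = 2267.57 ≈ 2268 trees/ha

2268 trees/ha


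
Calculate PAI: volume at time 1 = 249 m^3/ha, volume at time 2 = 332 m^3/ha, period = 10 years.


PAI = (V2 - V1) / period = (332 - 249) / 10 = 83 / 10 = 8.30 m^3/ha/yr

8.30 m^3/ha/yr


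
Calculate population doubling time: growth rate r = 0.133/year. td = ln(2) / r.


td = ln(2) / 0.133 = 0.693147 / 0.133 = 5.21163 ≈ 5.2 years

5.2 years


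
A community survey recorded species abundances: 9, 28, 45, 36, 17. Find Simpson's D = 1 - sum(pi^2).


Total N = 9 + 28 + 45 + 36 + 17 = 135
Per-species terms:
  p = 9/135 = 0.066667; p^2 = 0.066667^2 = 0.004444
  p = 28/135 = 0.207407; p^2 = 0.207407^2 = 0.043018
  p = 45/135 = 0.333333; p^2 = 0.333333^2 = 0.111111
  p = 36/135 = 0.266667; p^2 = 0.266667^2 = 0.071111
  p = 17/135 = 0.125926; p^2 = 0.125926^2 = 0.015857
sum(p^2) = 0.004444 + 0.043018 + 0.111111 + 0.071111 + 0.015857 = 0.245541
D = 1 - 0.245541 = 0.754459 ≈ 0.7545

0.7545


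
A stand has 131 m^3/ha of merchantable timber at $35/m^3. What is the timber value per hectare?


Value = 131 * 35 = $4585/ha

$4585/ha


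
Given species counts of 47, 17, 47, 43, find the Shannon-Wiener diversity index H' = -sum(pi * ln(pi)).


Total N = 47 + 17 + 47 + 43 = 154
Per-species terms:
  p = 47/154 = 0.305195; ln(p) = -1.186804; p*ln(p) = 0.305195 * (-1.186804) = -0.362207
  p = 17/154 = 0.110390; ln(p) = -2.203736; p*ln(p) = 0.110390 * (-2.203736) = -0.243270
  p = 47/154 = 0.305195; ln(p) = -1.186804; p*ln(p) = 0.305195 * (-1.186804) = -0.362207
  p = 43/154 = 0.279221; ln(p) = -1.275752; p*ln(p) = 0.279221 * (-1.275752) = -0.356217
sum(p*ln(p)) = (-0.362207) + (-0.243270) + (-0.362207) + (-0.356217) = -1.323901
H' = -(-1.323901) = 1.323901 ≈ 1.3239

1.3239


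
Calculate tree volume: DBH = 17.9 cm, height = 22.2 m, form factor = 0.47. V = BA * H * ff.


(D/200)^2 = (17.9/200)^2 = 0.0895^2 = 0.00801025
BA = 3.141593 * 0.00801025 = 0.0251649 m^2
V = 0.0251649 * 22.2 * 0.47 = 0.262571 ≈ 0.263 m^3

0.263 m^3


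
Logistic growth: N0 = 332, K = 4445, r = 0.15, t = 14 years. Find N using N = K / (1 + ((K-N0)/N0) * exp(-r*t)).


(K - N0)/N0 = (4445 - 332)/332 = 4113/332 = 12.3886
r*t = 0.15 * 14 = 2.1; exp(-2.1) = 0.122456
12.3886 * 0.122456 = 1.51706
1 + 1.51706 = 2.51706
N = 4445 / 2.51706 = 1765.95 ≈ 1766

1766


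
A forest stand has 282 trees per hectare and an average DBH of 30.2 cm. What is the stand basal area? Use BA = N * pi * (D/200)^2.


(D/200)^2 = (30.2/200)^2 = 0.151^2 = 0.022801
Individual BA = 3.141593 * 0.022801 = 0.0716315 m^2
Stand BA = 282 * 0.0716315 = 20.2001 ≈ 20.20 m^2/ha

20.20 m^2/ha


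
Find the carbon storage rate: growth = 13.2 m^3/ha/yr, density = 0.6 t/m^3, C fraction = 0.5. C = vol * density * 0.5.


C = 13.2 * 0.6 * 0.5 = 3.96 t C/ha/yr

3.96 t C/ha/yr


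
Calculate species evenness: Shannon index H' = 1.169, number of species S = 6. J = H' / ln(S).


ln(6) = 1.79176
J = H' / ln(S) = 1.169 / 1.79176 = 0.652431 ≈ 0.6524

0.6524


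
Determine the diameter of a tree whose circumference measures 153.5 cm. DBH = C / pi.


DBH = C / pi = 153.5 / 3.141593 = 48.8606 ≈ 48.86 cm

48.86 cm


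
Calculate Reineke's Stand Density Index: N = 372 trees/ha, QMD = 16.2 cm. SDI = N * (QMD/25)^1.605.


QMD/25 = 16.2/25 = 0.648
(0.648)^1.605 = exp(1.605 * ln(0.648)) = exp(1.605 * (-0.433865)) = exp(-0.696353) = 0.498400
SDI = 372 * 0.498400 = 185.405 ≈ 185

185


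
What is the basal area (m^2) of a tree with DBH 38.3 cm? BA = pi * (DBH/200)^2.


D/200 = 38.3/200 = 0.1915 m
(D/200)^2 = 0.1915^2 = 0.03667225
BA = 3.141593 * 0.03667225 = 0.115209 ≈ 0.1152 m^2

0.1152 m^2


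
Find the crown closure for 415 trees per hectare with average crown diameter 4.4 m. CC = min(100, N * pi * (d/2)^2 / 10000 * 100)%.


(d/2)^2 = (4.4/2)^2 = 2.2^2 = 4.84
Crown area = 3.141593 * 4.84 = 15.2053 m^2
N * area / 10000 * 100 = 415 * 15.2053 / 10000 * 100 = 63.1020
CC = min(100, 63.1020) = 63.1020 ≈ 63.1%

63.1%


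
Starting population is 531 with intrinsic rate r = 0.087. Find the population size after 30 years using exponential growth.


r*t = 0.087 * 30 = 2.61
exp(2.61) = 13.5991
N = 531 * 13.5991 = 7221.12 ≈ 7221

7221


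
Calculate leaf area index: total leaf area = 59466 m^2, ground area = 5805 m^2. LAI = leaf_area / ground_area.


LAI = 59466 / 5805 = 10.2439 ≈ 10.24

10.24


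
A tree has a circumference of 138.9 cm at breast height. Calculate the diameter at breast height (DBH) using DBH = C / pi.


DBH = C / pi = 138.9 / 3.141593 = 44.2132 ≈ 44.21 cm

44.21 cm


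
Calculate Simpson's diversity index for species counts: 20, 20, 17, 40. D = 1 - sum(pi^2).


Total N = 20 + 20 + 17 + 40 = 97
Per-species terms:
  p = 20/97 = 0.206186; p^2 = 0.206186^2 = 0.042513
  p = 20/97 = 0.206186; p^2 = 0.206186^2 = 0.042513
  p = 17/97 = 0.175258; p^2 = 0.175258^2 = 0.030715
  p = 40/97 = 0.412371; p^2 = 0.412371^2 = 0.170050
sum(p^2) = 0.042513 + 0.042513 + 0.030715 + 0.170050 = 0.285791
D = 1 - 0.285791 = 0.714209 ≈ 0.7142

0.7142


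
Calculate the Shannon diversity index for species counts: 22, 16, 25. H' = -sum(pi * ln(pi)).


Total N = 22 + 16 + 25 = 63
Per-species terms:
  p = 22/63 = 0.349206; ln(p) = -1.052093; p*ln(p) = 0.349206 * (-1.052093) = -0.367397
  p = 16/63 = 0.253968; ln(p) = -1.370547; p*ln(p) = 0.253968 * (-1.370547) = -0.348075
  p = 25/63 = 0.396825; ln(p) = -0.924260; p*ln(p) = 0.396825 * (-0.924260) = -0.366769
sum(p*ln(p)) = (-0.367397) + (-0.348075) + (-0.366769) = -1.082241
H' = -(-1.082241) = 1.082241 ≈ 1.0822

1.0822


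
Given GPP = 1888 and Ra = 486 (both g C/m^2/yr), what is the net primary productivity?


NPP = GPP - Ra = 1888 - 486 = 1402 g C/m^2/yr

1402 g C/m^2/yr


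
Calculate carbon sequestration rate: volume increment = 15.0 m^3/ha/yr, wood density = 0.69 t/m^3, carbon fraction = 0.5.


C = 15.0 * 0.69 * 0.5 = 5.175 ≈ 5.18 t C/ha/yr

5.18 t C/ha/yr


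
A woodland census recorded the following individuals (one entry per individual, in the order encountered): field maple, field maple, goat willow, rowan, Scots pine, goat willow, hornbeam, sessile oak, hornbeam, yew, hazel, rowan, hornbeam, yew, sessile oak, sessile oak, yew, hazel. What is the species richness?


Total individuals logged = 18
Distinct species (count of individuals): field maple (2), goat willow (2), rowan (2), Scots pine (1), hornbeam (3), sessile oak (3), yew (3), hazel (2)
Species richness = number of distinct species = 8

8


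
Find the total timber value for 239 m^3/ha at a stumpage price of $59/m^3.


Value = 239 * 59 = $14101/ha

$14101/ha


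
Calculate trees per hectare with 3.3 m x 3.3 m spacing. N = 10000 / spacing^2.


N = 10000 / 3.3^2 = 10000 / 10.89 = 918.274 ≈ 918 trees/ha

918 trees/ha


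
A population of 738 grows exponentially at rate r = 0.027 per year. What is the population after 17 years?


r*t = 0.027 * 17 = 0.459
exp(0.459) = 1.58249
N = 738 * 1.58249 = 1167.88 ≈ 1168

1168


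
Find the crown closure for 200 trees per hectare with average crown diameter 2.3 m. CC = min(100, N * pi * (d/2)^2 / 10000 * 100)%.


(d/2)^2 = (2.3/2)^2 = 1.15^2 = 1.3225
Crown area = 3.141593 * 1.3225 = 4.15476 m^2
N * area / 10000 * 100 = 200 * 4.15476 / 10000 * 100 = 8.30952
CC = min(100, 8.30952) = 8.30952 ≈ 8.3%

8.3%


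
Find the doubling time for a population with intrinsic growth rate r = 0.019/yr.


td = ln(2) / 0.019 = 0.693147 / 0.019 = 36.4814 ≈ 36.5 years

36.5 years


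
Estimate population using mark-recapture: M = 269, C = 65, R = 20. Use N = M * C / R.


N = M * C / R = 269 * 65 / 20 = 17485 / 20 = 874.25 ≈ 874

874 individuals


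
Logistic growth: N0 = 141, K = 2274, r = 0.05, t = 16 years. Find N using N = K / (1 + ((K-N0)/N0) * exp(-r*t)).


(K - N0)/N0 = (2274 - 141)/141 = 2133/141 = 15.1277
r*t = 0.05 * 16 = 0.8; exp(-0.8) = 0.449329
15.1277 * 0.449329 = 6.79731
1 + 6.79731 = 7.79731
N = 2274 / 7.79731 = 291.639 ≈ 292

292


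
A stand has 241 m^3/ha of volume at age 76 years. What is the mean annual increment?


MAI = 241 / 76 = 3.1711 ≈ 3.17 m^3/ha/yr

3.17 m^3/ha/yr


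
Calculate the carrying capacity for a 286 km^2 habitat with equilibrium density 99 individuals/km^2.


K = 99 * 286 = 28314 individuals

28314 individuals


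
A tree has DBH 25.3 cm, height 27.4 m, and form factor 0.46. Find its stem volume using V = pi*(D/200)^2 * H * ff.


(D/200)^2 = (25.3/200)^2 = 0.1265^2 = 0.01600225
BA = 3.141593 * 0.01600225 = 0.0502726 m^2
V = 0.0502726 * 27.4 * 0.46 = 0.633636 ≈ 0.634 m^3

0.634 m^3


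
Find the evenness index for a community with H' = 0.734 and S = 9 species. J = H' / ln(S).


ln(9) = 2.19722
J = H' / ln(S) = 0.734 / 2.19722 = 0.334058 ≈ 0.3341

0.3341


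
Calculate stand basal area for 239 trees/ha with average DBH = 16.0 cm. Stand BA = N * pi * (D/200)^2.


(D/200)^2 = (16.0/200)^2 = 0.08^2 = 0.0064
Individual BA = 3.141593 * 0.0064 = 0.0201062 m^2
Stand BA = 239 * 0.0201062 = 4.80538 ≈ 4.81 m^2/ha

4.81 m^2/ha


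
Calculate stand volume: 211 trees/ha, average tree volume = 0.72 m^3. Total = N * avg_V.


V_stand = 211 * 0.72 = 151.92 ≈ 151.9 m^3/ha

151.9 m^3/ha


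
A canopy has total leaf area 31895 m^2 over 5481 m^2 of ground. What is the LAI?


LAI = 31895 / 5481 = 5.8192 ≈ 5.82

5.82


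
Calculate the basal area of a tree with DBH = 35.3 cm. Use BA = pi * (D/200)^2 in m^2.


D/200 = 35.3/200 = 0.1765 m
(D/200)^2 = 0.1765^2 = 0.03115225
BA = 3.141593 * 0.03115225 = 0.0978677 ≈ 0.0979 m^2

0.0979 m^2


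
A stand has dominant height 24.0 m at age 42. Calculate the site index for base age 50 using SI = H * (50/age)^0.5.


50/42 = 1.19048
(1.19048)^0.5 = 1.09109
SI = 24.0 * 1.09109 = 26.1862 ≈ 26.2 m

26.2 m


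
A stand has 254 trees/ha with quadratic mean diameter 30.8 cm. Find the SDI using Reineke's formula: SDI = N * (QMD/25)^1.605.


QMD/25 = 30.8/25 = 1.232
(1.232)^1.605 = exp(1.605 * ln(1.232)) = exp(1.605 * 0.208639) = exp(0.334866) = 1.39775
SDI = 254 * 1.39775 = 355.029 ≈ 355

355


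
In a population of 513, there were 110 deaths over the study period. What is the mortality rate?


Mortality rate = 110 / 513 = 0.214425 ≈ 0.2144

0.2144


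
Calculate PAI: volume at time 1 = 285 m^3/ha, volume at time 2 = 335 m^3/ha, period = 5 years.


PAI = (V2 - V1) / period = (335 - 285) / 5 = 50 / 5 = 10.00 m^3/ha/yr

10.00 m^3/ha/yr


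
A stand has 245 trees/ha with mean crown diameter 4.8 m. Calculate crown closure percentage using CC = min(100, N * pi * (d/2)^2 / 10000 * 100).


(d/2)^2 = (4.8/2)^2 = 2.4^2 = 5.76
Crown area = 3.141593 * 5.76 = 18.0956 m^2
N * area / 10000 * 100 = 245 * 18.0956 / 10000 * 100 = 44.3342
CC = min(100, 44.3342) = 44.3342 ≈ 44.3%

44.3%


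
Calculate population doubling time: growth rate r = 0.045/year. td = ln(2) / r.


td = ln(2) / 0.045 = 0.693147 / 0.045 = 15.4033 ≈ 15.4 years

15.4 years


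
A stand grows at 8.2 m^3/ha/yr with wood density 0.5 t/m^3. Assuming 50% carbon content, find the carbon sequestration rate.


C = 8.2 * 0.5 * 0.5 = 2.05 t C/ha/yr

2.05 t C/ha/yr


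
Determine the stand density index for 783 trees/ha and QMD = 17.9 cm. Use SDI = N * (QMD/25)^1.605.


QMD/25 = 17.9/25 = 0.716
(0.716)^1.605 = exp(1.605 * ln(0.716)) = exp(1.605 * (-0.334075)) = exp(-0.536190) = 0.584973
SDI = 783 * 0.584973 = 458.034 ≈ 458

458


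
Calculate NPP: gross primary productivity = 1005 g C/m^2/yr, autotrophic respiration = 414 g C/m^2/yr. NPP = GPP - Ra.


NPP = GPP - Ra = 1005 - 414 = 591 g C/m^2/yr

591 g C/m^2/yr


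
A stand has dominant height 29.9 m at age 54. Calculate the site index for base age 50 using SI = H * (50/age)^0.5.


50/54 = 0.925926
(0.925926)^0.5 = 0.962250
SI = 29.9 * 0.962250 = 28.7713 ≈ 28.8 m

28.8 m


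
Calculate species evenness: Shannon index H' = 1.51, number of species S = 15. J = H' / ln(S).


ln(15) = 2.70805
J = H' / ln(S) = 1.51 / 2.70805 = 0.557597 ≈ 0.5576

0.5576


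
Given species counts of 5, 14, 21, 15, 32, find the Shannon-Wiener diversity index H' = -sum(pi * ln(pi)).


Total N = 5 + 14 + 21 + 15 + 32 = 87
Per-species terms:
  p = 5/87 = 0.057471; ln(p) = -2.856475; p*ln(p) = 0.057471 * (-2.856475) = -0.164164
  p = 14/87 = 0.160920; ln(p) = -1.826848; p*ln(p) = 0.160920 * (-1.826848) = -0.293976
  p = 21/87 = 0.241379; ln(p) = -1.421387; p*ln(p) = 0.241379 * (-1.421387) = -0.343093
  p = 15/87 = 0.172414; ln(p) = -1.757857; p*ln(p) = 0.172414 * (-1.757857) = -0.303079
  p = 32/87 = 0.367816; ln(p) = -1.000172; p*ln(p) = 0.367816 * (-1.000172) = -0.367879
sum(p*ln(p)) = (-0.164164) + (-0.293976) + (-0.343093) + (-0.303079) + (-0.367879) = -1.472191
H' = -(-1.472191) = 1.472191 ≈ 1.4722

1.4722


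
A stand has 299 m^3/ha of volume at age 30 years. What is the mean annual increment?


MAI = 299 / 30 = 9.9667 ≈ 9.97 m^3/ha/yr

9.97 m^3/ha/yr


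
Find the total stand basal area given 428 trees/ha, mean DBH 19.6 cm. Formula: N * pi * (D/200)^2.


(D/200)^2 = (19.6/200)^2 = 0.098^2 = 0.009604
Individual BA = 3.141593 * 0.009604 = 0.0301719 m^2
Stand BA = 428 * 0.0301719 = 12.9136 ≈ 12.91 m^2/ha

12.91 m^2/ha


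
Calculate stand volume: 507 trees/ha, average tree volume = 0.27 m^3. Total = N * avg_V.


V_stand = 507 * 0.27 = 136.89 ≈ 136.9 m^3/ha

136.9 m^3/ha


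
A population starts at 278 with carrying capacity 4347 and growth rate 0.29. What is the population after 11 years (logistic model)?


(K - N0)/N0 = (4347 - 278)/278 = 4069/278 = 14.6367
r*t = 0.29 * 11 = 3.19; exp(-3.19) = 0.0411719
14.6367 * 0.0411719 = 0.602621
1 + 0.602621 = 1.60262
N = 4347 / 1.60262 = 2712.43 ≈ 2712

2712


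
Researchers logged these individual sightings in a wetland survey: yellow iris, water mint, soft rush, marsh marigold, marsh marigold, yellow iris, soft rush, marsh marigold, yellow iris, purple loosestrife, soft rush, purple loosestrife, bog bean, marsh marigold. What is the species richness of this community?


Total individuals logged = 14
Distinct species (count of individuals): yellow iris (3), water mint (1), soft rush (3), marsh marigold (4), purple loosestrife (2), bog bean (1)
Species richness = number of distinct species = 6

6


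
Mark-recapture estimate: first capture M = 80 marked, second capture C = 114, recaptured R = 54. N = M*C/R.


N = M * C / R = 80 * 114 / 54 = 9120 / 54 = 168.89 ≈ 169

169 individuals


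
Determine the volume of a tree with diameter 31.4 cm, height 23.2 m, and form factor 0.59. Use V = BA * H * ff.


(D/200)^2 = (31.4/200)^2 = 0.157^2 = 0.024649
BA = 3.141593 * 0.024649 = 0.0774371 m^2
V = 0.0774371 * 23.2 * 0.59 = 1.05996 ≈ 1.060 m^3

1.060 m^3


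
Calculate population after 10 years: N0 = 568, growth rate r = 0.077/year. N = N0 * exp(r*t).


r*t = 0.077 * 10 = 0.77
exp(0.77) = 2.15977
N = 568 * 2.15977 = 1226.75 ≈ 1227

1227


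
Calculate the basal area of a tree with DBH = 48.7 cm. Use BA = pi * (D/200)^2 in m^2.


D/200 = 48.7/200 = 0.2435 m
(D/200)^2 = 0.2435^2 = 0.05929225
BA = 3.141593 * 0.05929225 = 0.186272 ≈ 0.1863 m^2

0.1863 m^2


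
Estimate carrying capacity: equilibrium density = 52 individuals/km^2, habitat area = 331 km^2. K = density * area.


K = 52 * 331 = 17212 individuals

17212 individuals


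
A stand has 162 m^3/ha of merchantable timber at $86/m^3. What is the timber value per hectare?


Value = 162 * 86 = $13932/ha

$13932/ha


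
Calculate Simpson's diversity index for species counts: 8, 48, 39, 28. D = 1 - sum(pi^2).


Total N = 8 + 48 + 39 + 28 = 123
Per-species terms:
  p = 8/123 = 0.065041; p^2 = 0.065041^2 = 0.004230
  p = 48/123 = 0.390244; p^2 = 0.390244^2 = 0.152290
  p = 39/123 = 0.317073; p^2 = 0.317073^2 = 0.100535
  p = 28/123 = 0.227642; p^2 = 0.227642^2 = 0.051821
sum(p^2) = 0.004230 + 0.152290 + 0.100535 + 0.051821 = 0.308876
D = 1 - 0.308876 = 0.691124 ≈ 0.6911

0.6911


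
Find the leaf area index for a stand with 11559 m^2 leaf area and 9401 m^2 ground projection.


LAI = 11559 / 9401 = 1.2296 ≈ 1.23

1.23


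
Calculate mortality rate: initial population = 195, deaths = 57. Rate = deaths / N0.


Mortality rate = 57 / 195 = 0.292308 ≈ 0.2923

0.2923


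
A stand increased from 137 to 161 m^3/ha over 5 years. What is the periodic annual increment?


PAI = (V2 - V1) / period = (161 - 137) / 5 = 24 / 5 = 4.80 m^3/ha/yr

4.80 m^3/ha/yr


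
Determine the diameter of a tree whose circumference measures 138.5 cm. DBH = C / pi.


DBH = C / pi = 138.5 / 3.141593 = 44.0859 ≈ 44.09 cm

44.09 cm


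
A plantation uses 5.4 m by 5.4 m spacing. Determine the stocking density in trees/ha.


N = 10000 / 5.4^2 = 10000 / 29.16 = 342.936 ≈ 343 trees/ha

343 trees/ha


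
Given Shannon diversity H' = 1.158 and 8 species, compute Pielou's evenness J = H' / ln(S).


ln(8) = 2.07944
J = H' / ln(S) = 1.158 / 2.07944 = 0.556881 ≈ 0.5569

0.5569


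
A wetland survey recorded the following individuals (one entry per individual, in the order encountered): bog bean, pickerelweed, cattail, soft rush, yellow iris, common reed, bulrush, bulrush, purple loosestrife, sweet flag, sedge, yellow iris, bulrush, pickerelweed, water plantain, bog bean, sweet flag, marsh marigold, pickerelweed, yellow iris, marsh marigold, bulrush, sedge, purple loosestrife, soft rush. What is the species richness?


Total individuals logged = 25
Distinct species (count of individuals): bog bean (2), pickerelweed (3), cattail (1), soft rush (2), yellow iris (3), common reed (1), bulrush (4), purple loosestrife (2), sweet flag (2), sedge (2), water plantain (1), marsh marigold (2)
Species richness = number of distinct species = 12

12


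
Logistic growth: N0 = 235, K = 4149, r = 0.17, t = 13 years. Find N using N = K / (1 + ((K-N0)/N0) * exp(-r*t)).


(K - N0)/N0 = (4149 - 235)/235 = 3914/235 = 16.6553
r*t = 0.17 * 13 = 2.21; exp(-2.21) = 0.109701
16.6553 * 0.109701 = 1.82710
1 + 1.82710 = 2.82710
N = 4149 / 2.82710 = 1467.58 ≈ 1468

1468


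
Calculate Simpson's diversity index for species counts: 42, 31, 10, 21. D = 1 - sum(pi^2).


Total N = 42 + 31 + 10 + 21 = 104
Per-species terms:
  p = 42/104 = 0.403846; p^2 = 0.403846^2 = 0.163092
  p = 31/104 = 0.298077; p^2 = 0.298077^2 = 0.088850
  p = 10/104 = 0.096154; p^2 = 0.096154^2 = 0.009246
  p = 21/104 = 0.201923; p^2 = 0.201923^2 = 0.040773
sum(p^2) = 0.163092 + 0.088850 + 0.009246 + 0.040773 = 0.301961
D = 1 - 0.301961 = 0.698039 ≈ 0.6980

0.6980


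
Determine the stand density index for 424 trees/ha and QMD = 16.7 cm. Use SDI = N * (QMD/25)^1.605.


QMD/25 = 16.7/25 = 0.668
(0.668)^1.605 = exp(1.605 * ln(0.668)) = exp(1.605 * (-0.403467)) = exp(-0.647565) = 0.523319
SDI = 424 * 0.523319 = 221.887 ≈ 222

222


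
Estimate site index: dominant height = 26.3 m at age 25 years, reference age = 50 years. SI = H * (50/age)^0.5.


50/25 = 2.00000
(2.00000)^0.5 = 1.41421
SI = 26.3 * 1.41421 = 37.1937 ≈ 37.2 m

37.2 m


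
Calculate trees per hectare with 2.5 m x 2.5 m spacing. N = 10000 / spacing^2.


N = 10000 / 2.5^2 = 10000 / 6.25 = 1600.00 ≈ 1600 trees/ha

1600 trees/ha


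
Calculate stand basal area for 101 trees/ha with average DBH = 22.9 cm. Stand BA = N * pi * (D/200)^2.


(D/200)^2 = (22.9/200)^2 = 0.1145^2 = 0.01311025
Individual BA = 3.141593 * 0.01311025 = 0.0411871 m^2
Stand BA = 101 * 0.0411871 = 4.15990 ≈ 4.16 m^2/ha

4.16 m^2/ha


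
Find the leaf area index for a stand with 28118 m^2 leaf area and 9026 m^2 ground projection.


LAI = 28118 / 9026 = 3.1152 ≈ 3.12

3.12


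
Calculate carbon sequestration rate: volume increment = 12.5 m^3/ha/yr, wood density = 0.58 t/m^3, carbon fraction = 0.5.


C = 12.5 * 0.58 * 0.5 = 3.625 ≈ 3.63 t C/ha/yr

3.63 t C/ha/yr


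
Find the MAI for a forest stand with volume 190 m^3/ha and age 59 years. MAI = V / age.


MAI = 190 / 59 = 3.2203 ≈ 3.22 m^3/ha/yr

3.22 m^3/ha/yr


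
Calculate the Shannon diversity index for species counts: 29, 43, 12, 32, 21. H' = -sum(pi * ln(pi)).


Total N = 29 + 43 + 12 + 32 + 21 = 137
Per-species terms:
  p = 29/137 = 0.211679; ln(p) = -1.552684; p*ln(p) = 0.211679 * (-1.552684) = -0.328671
  p = 43/137 = 0.313869; ln(p) = -1.158780; p*ln(p) = 0.313869 * (-1.158780) = -0.363705
  p = 12/137 = 0.087591; ln(p) = -2.435077; p*ln(p) = 0.087591 * (-2.435077) = -0.213291
  p = 32/137 = 0.233577; ln(p) = -1.454243; p*ln(p) = 0.233577 * (-1.454243) = -0.339678
  p = 21/137 = 0.153285; ln(p) = -1.875456; p*ln(p) = 0.153285 * (-1.875456) = -0.287479
sum(p*ln(p)) = (-0.328671) + (-0.363705) + (-0.213291) + (-0.339678) + (-0.287479) = -1.532824
H' = -(-1.532824) = 1.532824 ≈ 1.5328

1.5328


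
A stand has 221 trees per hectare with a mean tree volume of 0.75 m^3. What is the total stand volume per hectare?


V_stand = 221 * 0.75 = 165.75 ≈ 165.8 m^3/ha

165.8 m^3/ha


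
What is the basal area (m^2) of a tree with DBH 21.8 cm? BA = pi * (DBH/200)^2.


D/200 = 21.8/200 = 0.109 m
(D/200)^2 = 0.109^2 = 0.011881
BA = 3.141593 * 0.011881 = 0.0373253 ≈ 0.0373 m^2

0.0373 m^2


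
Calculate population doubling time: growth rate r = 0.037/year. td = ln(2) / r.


td = ln(2) / 0.037 = 0.693147 / 0.037 = 18.7337 ≈ 18.7 years

18.7 years


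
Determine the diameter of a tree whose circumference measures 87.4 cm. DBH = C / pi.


DBH = C / pi = 87.4 / 3.141593 = 27.8203 ≈ 27.82 cm

27.82 cm


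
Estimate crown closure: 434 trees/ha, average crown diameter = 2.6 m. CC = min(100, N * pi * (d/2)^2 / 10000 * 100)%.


(d/2)^2 = (2.6/2)^2 = 1.3^2 = 1.69
Crown area = 3.141593 * 1.69 = 5.30929 m^2
N * area / 10000 * 100 = 434 * 5.30929 / 10000 * 100 = 23.0423
CC = min(100, 23.0423) = 23.0423 ≈ 23.0%

23.0%


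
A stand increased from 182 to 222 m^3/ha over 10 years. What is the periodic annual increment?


PAI = (V2 - V1) / period = (222 - 182) / 10 = 40 / 10 = 4.00 m^3/ha/yr

4.00 m^3/ha/yr


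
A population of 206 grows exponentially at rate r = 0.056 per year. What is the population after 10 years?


r*t = 0.056 * 10 = 0.56
exp(0.56) = 1.75067
N = 206 * 1.75067 = 360.638 ≈ 361

361
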